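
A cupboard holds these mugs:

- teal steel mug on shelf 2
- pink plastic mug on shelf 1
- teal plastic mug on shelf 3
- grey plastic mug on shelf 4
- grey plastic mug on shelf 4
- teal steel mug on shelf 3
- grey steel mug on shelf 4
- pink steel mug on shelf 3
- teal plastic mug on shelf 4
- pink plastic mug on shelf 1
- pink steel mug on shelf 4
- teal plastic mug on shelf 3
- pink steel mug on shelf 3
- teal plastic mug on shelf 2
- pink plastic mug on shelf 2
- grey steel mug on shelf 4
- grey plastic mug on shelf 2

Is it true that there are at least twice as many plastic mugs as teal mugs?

False

|plastic mugs| = 10.
|teal mugs| = 6.
The claim requires 10 ≥ 2 × 6 = 12, which does not hold.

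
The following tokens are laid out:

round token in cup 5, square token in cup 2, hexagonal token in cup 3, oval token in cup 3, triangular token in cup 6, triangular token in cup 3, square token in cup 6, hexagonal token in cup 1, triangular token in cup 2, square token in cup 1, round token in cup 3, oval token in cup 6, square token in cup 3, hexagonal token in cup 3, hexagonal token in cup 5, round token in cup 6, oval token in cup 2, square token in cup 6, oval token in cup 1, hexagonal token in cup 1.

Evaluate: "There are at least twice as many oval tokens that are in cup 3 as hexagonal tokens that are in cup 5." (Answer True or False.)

There is 1 oval token in cup 3.
There is 1 hexagonal token in cup 5.
The claim requires 1 ≥ 2 × 1 = 2, which does not hold.

False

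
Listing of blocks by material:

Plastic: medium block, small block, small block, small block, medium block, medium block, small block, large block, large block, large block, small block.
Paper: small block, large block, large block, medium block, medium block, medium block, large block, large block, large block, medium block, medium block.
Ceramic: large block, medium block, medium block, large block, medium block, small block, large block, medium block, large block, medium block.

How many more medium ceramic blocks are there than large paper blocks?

0

medium ceramic blocks: 5.
large paper blocks: 5.
5 − 5 = 0.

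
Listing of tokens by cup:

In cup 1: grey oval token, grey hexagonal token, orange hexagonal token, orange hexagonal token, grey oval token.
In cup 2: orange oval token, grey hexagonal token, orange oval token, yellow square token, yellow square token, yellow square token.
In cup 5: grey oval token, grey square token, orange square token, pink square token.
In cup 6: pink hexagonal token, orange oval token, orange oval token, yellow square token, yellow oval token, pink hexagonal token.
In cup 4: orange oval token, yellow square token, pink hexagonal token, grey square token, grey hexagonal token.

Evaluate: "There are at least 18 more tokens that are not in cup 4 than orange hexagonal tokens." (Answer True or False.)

True

|tokens that are not in cup 4| = 21.
|orange hexagonal tokens| = 2.
The claim requires 21 − 2 = 19 ≥ 18, which holds.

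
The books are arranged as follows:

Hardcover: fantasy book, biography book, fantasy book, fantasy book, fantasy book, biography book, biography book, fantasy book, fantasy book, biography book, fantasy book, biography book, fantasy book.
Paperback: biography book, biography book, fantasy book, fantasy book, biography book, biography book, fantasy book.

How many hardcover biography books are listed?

5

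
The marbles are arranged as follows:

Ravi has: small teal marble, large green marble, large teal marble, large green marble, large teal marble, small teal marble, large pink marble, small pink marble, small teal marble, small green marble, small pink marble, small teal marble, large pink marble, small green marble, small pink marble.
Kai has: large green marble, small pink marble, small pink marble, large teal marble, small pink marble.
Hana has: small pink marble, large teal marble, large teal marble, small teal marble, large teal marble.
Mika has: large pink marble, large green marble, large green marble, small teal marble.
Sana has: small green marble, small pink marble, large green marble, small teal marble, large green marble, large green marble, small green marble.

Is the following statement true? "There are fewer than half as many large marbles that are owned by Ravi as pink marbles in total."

large marbles owned by Ravi: 6.
pink marbles: 11.
The claim requires 2 × 6 = 12 < 11, which does not hold.

False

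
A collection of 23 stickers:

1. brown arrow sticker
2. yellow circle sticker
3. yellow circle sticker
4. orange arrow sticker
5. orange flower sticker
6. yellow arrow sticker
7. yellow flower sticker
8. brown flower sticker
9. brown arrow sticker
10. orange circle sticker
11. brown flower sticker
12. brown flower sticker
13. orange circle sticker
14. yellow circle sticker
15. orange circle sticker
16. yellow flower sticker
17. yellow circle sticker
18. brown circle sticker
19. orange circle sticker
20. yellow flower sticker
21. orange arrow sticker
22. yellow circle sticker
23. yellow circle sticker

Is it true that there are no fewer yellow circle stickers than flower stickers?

yellow circle stickers: 6.
flower stickers: 7.
The claim requires 6 ≥ 7, which does not hold.

False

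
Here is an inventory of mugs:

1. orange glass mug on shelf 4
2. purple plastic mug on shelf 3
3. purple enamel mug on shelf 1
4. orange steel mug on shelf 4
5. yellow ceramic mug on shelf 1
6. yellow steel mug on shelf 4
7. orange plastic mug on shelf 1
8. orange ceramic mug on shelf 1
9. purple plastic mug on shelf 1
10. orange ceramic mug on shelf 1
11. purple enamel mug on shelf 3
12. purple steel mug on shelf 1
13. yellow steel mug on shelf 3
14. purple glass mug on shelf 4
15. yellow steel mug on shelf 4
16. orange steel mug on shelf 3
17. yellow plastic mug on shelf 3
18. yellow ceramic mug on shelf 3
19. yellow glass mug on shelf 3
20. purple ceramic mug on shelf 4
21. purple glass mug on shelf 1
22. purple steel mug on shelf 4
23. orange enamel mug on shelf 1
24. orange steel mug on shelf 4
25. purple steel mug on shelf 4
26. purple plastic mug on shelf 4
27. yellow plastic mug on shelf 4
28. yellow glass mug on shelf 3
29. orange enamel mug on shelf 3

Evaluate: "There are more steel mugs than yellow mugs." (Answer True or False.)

There are 9 steel mugs.
There are 9 yellow mugs.
The claim requires 9 > 9, which does not hold.

False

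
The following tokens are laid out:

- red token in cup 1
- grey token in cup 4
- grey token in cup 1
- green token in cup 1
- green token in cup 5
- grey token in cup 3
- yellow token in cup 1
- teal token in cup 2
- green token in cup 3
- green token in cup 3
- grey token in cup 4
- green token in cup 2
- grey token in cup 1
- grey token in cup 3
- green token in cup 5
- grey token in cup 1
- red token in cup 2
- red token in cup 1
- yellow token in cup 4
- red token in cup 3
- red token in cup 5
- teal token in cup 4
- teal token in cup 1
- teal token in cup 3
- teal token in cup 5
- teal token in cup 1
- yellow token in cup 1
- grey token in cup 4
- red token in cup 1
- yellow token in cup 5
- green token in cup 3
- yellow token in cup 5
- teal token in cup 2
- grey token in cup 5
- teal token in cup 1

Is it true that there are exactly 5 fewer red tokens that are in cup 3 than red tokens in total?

True

There is 1 red token in cup 3.
There are 6 red tokens.
The claim requires 6 − 1 (= 5) to equal 5, which holds.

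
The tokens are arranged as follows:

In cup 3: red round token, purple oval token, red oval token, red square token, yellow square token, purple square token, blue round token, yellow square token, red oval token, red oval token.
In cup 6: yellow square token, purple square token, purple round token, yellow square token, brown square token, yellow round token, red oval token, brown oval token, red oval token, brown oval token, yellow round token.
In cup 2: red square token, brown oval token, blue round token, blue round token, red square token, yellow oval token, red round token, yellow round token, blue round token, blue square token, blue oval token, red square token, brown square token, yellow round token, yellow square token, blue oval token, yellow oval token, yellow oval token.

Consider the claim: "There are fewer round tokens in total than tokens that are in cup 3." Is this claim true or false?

False

There are 11 round tokens.
There are 10 tokens in cup 3.
The claim requires 11 < 10, which does not hold.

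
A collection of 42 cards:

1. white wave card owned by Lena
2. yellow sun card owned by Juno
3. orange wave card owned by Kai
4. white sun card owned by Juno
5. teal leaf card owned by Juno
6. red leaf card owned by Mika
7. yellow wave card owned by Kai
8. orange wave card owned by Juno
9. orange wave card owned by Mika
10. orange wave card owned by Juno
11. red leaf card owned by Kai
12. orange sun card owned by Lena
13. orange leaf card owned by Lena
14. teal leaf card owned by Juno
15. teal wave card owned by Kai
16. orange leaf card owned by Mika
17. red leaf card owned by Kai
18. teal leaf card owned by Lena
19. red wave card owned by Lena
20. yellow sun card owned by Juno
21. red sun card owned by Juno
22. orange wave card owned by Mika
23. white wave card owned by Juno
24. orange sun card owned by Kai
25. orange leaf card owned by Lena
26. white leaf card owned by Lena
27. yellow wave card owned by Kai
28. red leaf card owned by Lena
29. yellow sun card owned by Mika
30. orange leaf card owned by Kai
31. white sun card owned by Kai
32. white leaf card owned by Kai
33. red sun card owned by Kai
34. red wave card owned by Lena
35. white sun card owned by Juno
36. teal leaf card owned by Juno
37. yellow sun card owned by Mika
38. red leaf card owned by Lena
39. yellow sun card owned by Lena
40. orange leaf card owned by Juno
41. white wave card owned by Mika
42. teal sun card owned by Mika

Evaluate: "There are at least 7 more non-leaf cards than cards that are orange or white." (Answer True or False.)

False

There are 26 non-leaf cards.
There are 20 cards that are orange or white.
The claim requires 26 − 20 = 6 ≥ 7, which does not hold.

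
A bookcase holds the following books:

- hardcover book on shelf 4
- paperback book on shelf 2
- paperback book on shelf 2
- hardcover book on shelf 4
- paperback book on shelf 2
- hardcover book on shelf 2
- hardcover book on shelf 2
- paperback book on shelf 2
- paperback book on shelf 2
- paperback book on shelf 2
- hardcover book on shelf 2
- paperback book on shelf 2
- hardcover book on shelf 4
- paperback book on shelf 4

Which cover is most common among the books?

paperback

Counts by cover: paperback 8, hardcover 6.
The maximum is 8, held uniquely by paperback.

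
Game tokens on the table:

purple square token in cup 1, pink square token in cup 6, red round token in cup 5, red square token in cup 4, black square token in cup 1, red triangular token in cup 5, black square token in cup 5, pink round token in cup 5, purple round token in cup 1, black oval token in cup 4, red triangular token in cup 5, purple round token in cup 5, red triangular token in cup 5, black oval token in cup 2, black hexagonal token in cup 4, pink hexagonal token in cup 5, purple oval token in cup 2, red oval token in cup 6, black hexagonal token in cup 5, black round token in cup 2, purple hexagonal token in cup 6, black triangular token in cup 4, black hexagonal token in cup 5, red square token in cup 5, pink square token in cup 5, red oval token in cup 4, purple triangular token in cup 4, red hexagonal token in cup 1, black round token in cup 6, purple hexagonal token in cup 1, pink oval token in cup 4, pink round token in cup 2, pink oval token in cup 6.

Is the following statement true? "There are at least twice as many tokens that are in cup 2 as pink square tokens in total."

True

tokens in cup 2: 4.
pink square tokens: 2.
The claim requires 4 ≥ 2 × 2 = 4, which holds.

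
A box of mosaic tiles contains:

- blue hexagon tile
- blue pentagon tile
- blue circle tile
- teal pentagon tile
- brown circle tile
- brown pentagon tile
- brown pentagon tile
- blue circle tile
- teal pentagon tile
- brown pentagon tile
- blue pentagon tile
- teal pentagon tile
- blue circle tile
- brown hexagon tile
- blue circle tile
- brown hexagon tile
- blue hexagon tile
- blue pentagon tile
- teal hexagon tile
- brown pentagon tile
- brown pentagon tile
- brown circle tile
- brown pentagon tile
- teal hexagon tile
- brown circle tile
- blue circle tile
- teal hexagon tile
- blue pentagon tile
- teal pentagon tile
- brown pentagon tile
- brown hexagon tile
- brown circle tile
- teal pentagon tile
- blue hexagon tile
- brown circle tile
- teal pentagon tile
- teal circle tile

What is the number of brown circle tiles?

5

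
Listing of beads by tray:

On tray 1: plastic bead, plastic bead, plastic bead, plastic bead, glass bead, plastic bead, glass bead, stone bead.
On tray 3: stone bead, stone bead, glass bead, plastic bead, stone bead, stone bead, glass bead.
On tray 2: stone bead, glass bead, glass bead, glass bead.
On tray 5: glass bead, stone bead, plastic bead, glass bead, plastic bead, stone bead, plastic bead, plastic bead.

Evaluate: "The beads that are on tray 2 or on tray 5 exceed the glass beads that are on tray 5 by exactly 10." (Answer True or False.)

beads on tray 2 or on tray 5: 12.
glass beads on tray 5: 2.
The claim requires 12 − 2 (= 10) to equal 10, which holds.

True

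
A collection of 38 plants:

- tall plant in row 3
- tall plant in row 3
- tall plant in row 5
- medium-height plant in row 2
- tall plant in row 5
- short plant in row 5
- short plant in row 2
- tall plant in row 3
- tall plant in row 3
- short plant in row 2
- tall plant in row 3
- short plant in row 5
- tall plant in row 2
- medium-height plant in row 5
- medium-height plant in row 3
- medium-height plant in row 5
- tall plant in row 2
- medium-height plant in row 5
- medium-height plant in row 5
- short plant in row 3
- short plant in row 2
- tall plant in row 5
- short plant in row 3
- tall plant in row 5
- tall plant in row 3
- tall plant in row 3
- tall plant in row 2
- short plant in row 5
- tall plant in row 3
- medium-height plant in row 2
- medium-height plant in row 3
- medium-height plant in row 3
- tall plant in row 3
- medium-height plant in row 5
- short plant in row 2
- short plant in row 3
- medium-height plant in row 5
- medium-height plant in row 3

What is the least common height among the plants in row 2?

medium-height

Counts by height (restricted to plants in row 2): short 4, tall 3, medium-height 2.
The minimum is 2, held uniquely by medium-height.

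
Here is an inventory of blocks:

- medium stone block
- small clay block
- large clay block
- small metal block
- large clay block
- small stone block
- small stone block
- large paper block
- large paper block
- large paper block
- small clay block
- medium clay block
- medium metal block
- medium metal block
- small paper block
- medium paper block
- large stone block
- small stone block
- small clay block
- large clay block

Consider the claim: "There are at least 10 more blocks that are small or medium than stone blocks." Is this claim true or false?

False

blocks that are small or medium: 13.
stone blocks: 5.
The claim requires 13 − 5 = 8 ≥ 10, which does not hold.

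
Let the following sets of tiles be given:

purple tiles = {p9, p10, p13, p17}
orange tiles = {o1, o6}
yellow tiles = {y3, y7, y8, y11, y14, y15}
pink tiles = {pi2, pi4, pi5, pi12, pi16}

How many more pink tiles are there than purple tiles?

pink tiles: 5.
purple tiles: 4.
5 − 4 = 1.

1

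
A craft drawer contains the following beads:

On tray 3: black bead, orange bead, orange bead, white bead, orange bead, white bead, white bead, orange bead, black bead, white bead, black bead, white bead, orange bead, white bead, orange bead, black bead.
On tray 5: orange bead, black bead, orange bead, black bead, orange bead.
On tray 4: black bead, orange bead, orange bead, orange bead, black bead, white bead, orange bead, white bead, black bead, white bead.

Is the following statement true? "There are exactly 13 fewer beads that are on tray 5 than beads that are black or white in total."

|beads on tray 5| = 5.
|beads that are black or white| = 18.
The claim requires 18 − 5 (= 13) to equal 13, which holds.

True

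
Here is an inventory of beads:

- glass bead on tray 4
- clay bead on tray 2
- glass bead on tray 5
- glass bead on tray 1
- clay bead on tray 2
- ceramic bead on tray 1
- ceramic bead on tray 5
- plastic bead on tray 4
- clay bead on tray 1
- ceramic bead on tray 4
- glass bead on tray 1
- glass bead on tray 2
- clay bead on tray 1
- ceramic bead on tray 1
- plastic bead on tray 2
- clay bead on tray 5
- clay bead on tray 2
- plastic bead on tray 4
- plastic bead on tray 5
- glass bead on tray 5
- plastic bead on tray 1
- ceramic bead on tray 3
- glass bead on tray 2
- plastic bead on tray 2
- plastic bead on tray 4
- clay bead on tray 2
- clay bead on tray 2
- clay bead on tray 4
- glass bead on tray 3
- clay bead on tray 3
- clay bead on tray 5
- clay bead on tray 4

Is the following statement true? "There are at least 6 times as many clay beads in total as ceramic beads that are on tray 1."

There are 12 clay beads.
There are 2 ceramic beads on tray 1.
The claim requires 12 ≥ 6 × 2 = 12, which holds.

True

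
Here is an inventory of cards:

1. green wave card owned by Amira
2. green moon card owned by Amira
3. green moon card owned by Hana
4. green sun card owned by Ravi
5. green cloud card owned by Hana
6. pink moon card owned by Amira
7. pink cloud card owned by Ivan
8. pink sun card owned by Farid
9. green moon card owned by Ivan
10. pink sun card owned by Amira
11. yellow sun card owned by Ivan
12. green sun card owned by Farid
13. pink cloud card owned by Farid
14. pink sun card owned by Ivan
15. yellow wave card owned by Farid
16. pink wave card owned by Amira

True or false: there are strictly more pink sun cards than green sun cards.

True

|pink sun cards| = 3.
|green sun cards| = 2.
The claim requires 3 > 2, which holds.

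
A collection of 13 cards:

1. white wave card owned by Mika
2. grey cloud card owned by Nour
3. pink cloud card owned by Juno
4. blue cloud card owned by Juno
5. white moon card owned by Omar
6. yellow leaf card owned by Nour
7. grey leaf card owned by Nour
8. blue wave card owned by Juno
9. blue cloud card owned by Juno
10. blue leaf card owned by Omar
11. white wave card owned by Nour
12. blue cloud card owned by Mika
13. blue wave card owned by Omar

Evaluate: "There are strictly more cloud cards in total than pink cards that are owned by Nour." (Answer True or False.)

cloud cards: 5.
pink cards owned by Nour: 0.
The claim requires 5 > 0, which holds.

True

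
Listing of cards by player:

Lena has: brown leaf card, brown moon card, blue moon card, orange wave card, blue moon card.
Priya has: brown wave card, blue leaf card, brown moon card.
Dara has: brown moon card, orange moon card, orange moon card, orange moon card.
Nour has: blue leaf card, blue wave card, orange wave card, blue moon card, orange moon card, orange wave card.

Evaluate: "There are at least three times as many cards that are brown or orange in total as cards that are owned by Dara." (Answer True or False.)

There are 12 cards that are brown or orange.
Count of cards owned by Dara: 4.
The claim requires 12 ≥ 3 × 4 = 12, which holds.

True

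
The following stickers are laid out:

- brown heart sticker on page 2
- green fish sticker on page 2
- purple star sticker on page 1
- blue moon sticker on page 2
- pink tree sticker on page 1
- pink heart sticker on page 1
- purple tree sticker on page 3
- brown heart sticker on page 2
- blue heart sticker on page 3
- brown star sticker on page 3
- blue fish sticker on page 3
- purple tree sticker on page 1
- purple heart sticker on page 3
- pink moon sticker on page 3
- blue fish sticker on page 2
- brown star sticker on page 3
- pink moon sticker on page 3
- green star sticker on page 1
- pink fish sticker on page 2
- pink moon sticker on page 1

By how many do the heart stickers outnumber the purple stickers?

heart stickers: 5.
purple stickers: 4.
5 − 4 = 1.

1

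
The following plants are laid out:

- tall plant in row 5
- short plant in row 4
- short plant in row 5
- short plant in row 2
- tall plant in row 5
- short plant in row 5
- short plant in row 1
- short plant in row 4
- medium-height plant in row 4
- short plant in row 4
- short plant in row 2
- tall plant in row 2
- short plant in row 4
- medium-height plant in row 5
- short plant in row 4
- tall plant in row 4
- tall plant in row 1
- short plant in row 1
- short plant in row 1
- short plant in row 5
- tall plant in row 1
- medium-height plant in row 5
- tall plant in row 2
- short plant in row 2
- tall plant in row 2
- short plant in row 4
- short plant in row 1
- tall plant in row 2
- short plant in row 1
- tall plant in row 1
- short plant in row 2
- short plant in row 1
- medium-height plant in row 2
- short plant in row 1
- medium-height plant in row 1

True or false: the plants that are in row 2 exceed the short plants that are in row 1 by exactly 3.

There are 9 plants in row 2.
There are 7 short plants in row 1.
The claim requires 9 − 7 (= 2) to equal 3, which does not hold.

False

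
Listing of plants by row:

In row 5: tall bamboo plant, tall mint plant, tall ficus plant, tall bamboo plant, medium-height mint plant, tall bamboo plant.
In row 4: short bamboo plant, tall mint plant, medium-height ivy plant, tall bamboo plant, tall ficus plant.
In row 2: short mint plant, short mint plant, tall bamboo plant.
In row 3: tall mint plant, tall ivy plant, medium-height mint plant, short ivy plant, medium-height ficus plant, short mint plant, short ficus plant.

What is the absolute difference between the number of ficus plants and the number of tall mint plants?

ficus plants: 4. tall mint plants: 3.
|4 − 3| = 4 − 3 = 1.

1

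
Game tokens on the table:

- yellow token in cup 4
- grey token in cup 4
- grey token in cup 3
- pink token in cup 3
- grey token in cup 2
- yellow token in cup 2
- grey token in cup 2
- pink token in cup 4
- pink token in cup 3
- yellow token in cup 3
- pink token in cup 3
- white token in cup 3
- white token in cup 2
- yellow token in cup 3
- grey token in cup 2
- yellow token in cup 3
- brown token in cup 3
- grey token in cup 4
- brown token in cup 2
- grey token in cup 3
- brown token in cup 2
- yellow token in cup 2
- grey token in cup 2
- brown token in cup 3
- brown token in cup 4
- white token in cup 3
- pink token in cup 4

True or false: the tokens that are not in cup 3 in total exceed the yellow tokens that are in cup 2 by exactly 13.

|tokens that are not in cup 3| = 15.
|yellow tokens in cup 2| = 2.
The claim requires 15 − 2 (= 13) to equal 13, which holds.

True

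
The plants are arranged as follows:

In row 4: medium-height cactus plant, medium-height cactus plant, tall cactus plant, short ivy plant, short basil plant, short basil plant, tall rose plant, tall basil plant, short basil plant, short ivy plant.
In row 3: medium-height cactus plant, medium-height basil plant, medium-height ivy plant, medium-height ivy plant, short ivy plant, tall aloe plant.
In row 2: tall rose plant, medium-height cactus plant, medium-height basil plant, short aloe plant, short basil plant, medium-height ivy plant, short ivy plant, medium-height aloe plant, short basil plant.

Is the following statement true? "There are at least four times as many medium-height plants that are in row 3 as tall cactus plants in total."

True

medium-height plants in row 3: 4.
tall cactus plants: 1.
The claim requires 4 ≥ 4 × 1 = 4, which holds.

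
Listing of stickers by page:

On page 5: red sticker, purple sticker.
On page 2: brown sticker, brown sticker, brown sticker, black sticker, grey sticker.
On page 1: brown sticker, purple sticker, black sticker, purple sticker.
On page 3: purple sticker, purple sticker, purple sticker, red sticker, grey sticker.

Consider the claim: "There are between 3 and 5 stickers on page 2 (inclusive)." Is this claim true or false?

True

There are 5 stickers on page 2.
The claim requires 3 ≤ 5 ≤ 5, which holds.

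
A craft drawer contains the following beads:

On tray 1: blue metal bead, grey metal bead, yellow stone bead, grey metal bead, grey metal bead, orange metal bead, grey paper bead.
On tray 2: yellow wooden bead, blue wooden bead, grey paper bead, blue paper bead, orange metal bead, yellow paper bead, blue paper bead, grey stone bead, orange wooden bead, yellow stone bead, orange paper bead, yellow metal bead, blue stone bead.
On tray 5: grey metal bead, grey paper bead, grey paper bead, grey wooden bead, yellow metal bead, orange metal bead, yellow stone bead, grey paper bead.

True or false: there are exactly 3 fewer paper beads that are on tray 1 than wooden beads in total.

True

There is 1 paper bead on tray 1.
There are 4 wooden beads.
The claim requires 4 − 1 (= 3) to equal 3, which holds.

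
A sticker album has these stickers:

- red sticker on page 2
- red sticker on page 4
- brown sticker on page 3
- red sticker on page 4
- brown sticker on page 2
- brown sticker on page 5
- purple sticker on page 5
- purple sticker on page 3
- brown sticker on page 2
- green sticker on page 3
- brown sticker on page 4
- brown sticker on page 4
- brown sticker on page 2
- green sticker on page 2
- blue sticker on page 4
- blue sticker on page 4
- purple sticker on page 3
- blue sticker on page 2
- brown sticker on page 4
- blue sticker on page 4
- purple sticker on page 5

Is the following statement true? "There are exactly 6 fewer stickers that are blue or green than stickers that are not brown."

False

stickers that are blue or green: 6.
stickers that are not brown: 13.
The claim requires 13 − 6 (= 7) to equal 6, which does not hold.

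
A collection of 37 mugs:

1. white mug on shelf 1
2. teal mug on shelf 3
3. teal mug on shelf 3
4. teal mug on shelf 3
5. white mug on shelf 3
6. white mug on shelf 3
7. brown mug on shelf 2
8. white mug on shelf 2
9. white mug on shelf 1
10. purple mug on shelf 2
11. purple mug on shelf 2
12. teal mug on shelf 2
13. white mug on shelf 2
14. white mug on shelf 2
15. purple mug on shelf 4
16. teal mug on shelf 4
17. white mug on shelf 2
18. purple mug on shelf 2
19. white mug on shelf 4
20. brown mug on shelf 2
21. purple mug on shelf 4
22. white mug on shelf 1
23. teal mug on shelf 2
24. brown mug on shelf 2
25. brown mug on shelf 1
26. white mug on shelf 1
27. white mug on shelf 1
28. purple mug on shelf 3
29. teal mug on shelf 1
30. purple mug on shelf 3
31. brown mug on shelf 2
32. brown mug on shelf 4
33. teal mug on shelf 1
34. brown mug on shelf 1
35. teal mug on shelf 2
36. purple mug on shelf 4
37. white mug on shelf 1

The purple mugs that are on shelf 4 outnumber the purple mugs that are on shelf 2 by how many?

0

purple mugs on shelf 4: 3.
purple mugs on shelf 2: 3.
3 − 3 = 0.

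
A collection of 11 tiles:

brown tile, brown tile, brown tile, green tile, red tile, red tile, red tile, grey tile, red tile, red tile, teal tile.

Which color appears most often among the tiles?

red

Counts by color: red 5, brown 3, teal 1, green 1, grey 1.
The maximum is 5, held uniquely by red.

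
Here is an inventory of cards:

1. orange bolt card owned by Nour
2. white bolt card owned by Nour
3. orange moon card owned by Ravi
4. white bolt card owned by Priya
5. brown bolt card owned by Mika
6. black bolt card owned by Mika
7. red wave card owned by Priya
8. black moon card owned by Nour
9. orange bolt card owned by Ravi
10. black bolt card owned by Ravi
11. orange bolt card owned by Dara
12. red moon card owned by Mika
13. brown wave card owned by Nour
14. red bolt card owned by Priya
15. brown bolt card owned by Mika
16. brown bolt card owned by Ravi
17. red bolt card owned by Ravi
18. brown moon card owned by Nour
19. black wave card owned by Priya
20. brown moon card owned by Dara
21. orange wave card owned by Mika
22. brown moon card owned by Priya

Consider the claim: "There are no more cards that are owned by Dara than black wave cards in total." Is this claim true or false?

|cards owned by Dara| = 2.
|black wave cards| = 1.
The claim requires 2 ≤ 1, which does not hold.

False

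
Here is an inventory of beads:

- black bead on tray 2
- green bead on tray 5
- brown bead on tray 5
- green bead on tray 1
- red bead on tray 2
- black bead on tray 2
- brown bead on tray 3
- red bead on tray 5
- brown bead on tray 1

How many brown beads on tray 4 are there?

0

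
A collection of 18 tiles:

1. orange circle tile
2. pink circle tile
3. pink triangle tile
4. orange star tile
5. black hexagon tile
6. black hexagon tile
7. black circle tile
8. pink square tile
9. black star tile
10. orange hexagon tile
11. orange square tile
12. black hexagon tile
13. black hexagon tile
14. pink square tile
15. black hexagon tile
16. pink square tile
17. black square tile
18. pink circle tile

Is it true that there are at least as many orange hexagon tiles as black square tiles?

orange hexagon tiles: 1.
black square tiles: 1.
The claim requires 1 ≥ 1, which holds.

True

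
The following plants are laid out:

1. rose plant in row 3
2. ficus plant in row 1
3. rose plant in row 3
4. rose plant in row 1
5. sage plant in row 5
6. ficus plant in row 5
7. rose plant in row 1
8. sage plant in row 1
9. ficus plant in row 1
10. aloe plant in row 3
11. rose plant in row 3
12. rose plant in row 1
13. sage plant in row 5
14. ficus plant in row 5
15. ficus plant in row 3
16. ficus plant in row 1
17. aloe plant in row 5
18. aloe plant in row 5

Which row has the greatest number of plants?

row 1

Counts by row: row 1→7, row 5→6, row 3→5.
The maximum is 7, held uniquely by row 1.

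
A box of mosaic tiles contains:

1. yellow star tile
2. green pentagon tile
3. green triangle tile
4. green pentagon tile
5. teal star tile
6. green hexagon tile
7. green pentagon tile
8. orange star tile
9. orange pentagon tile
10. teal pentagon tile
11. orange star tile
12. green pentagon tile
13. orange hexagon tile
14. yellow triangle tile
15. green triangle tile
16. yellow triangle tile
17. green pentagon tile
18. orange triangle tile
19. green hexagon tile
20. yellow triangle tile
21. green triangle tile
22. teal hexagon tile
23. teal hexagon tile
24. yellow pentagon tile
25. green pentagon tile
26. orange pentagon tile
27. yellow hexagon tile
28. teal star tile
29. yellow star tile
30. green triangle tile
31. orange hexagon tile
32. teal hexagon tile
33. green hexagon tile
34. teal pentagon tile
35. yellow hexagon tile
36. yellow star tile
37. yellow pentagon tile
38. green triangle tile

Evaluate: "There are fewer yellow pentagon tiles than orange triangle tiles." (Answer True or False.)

False

yellow pentagon tiles: 2.
orange triangle tiles: 1.
The claim requires 2 < 1, which does not hold.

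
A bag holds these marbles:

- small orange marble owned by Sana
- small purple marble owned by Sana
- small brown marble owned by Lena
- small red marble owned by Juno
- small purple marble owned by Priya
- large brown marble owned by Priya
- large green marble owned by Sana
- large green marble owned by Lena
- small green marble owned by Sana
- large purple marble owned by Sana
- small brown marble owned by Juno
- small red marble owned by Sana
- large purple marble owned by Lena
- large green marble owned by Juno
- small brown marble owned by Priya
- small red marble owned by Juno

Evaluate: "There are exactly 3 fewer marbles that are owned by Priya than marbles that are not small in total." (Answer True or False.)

Count of marbles owned by Priya: 3.
There are 6 marbles that are not small.
The claim requires 6 − 3 (= 3) to equal 3, which holds.

True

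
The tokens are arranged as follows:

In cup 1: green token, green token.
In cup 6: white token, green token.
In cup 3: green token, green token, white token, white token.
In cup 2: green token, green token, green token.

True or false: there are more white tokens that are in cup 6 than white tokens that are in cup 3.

False

There is 1 white token in cup 6.
There are 2 white tokens in cup 3.
The claim requires 1 > 2, which does not hold.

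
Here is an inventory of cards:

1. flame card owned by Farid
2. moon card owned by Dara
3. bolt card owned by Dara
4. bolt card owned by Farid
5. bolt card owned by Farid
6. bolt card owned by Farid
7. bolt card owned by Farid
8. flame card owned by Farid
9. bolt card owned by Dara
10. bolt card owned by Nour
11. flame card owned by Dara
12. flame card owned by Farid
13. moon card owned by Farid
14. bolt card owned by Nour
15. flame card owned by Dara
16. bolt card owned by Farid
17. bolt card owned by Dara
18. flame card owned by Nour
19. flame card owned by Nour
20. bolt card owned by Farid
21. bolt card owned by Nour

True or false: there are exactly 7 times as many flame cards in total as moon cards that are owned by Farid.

True

There are 7 flame cards.
Count of moon cards owned by Farid: 1.
The claim requires 7 = 7 × 1 = 7, which holds.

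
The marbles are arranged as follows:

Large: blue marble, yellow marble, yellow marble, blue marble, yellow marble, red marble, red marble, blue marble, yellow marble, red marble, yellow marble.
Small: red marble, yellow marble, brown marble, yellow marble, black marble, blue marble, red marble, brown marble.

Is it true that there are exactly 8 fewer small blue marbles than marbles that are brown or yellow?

True

|small blue marbles| = 1.
|marbles that are brown or yellow| = 9.
The claim requires 9 − 1 (= 8) to equal 8, which holds.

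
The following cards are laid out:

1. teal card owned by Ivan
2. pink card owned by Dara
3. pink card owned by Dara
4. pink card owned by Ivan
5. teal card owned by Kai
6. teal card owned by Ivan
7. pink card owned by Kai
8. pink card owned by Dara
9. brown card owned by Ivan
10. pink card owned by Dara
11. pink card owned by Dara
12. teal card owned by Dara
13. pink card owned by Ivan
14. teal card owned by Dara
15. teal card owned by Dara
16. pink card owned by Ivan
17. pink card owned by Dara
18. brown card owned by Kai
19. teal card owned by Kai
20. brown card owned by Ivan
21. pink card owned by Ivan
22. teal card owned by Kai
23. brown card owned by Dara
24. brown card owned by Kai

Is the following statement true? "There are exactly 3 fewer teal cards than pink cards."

True

There are 8 teal cards.
There are 11 pink cards.
The claim requires 11 − 8 (= 3) to equal 3, which holds.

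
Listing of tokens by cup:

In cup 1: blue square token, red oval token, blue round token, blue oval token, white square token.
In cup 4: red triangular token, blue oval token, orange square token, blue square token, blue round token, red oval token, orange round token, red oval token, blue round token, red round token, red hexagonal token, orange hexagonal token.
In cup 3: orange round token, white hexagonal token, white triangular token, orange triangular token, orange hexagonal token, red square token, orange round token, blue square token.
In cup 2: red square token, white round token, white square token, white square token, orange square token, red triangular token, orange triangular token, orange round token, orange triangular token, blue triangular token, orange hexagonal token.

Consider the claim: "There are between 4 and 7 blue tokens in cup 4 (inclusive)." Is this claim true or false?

|blue tokens in cup 4| = 4.
The claim requires 4 ≤ 4 ≤ 7, which holds.

True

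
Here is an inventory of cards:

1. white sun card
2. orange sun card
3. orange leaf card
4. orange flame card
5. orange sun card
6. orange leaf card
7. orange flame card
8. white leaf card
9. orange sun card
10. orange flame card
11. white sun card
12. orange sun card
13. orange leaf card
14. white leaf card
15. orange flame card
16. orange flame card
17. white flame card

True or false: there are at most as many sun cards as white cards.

False

sun cards: 6.
white cards: 5.
The claim requires 6 ≤ 5, which does not hold.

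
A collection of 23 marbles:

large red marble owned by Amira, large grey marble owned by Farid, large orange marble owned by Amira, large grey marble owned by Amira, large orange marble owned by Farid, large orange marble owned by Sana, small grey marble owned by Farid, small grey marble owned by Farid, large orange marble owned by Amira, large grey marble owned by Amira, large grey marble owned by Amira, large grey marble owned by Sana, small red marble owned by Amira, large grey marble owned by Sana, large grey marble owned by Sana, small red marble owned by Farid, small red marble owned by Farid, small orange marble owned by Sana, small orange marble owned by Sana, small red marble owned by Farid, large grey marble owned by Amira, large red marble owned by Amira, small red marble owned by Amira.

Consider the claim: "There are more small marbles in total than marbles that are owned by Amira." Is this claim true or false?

False

small marbles: 9.
marbles owned by Amira: 10.
The claim requires 9 > 10, which does not hold.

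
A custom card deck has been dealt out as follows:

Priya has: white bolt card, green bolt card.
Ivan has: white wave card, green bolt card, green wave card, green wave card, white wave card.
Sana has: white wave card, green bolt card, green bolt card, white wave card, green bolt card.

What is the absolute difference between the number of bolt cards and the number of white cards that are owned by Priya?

5

bolt cards: 6. white cards owned by Priya: 1.
|6 − 1| = 6 − 1 = 5.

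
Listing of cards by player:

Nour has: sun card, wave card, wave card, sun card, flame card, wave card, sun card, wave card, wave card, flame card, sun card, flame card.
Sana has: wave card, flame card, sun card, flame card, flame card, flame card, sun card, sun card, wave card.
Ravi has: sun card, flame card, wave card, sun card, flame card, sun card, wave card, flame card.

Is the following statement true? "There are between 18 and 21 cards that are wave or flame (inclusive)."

There are 19 cards that are wave or flame.
The claim requires 18 ≤ 19 ≤ 21, which holds.

True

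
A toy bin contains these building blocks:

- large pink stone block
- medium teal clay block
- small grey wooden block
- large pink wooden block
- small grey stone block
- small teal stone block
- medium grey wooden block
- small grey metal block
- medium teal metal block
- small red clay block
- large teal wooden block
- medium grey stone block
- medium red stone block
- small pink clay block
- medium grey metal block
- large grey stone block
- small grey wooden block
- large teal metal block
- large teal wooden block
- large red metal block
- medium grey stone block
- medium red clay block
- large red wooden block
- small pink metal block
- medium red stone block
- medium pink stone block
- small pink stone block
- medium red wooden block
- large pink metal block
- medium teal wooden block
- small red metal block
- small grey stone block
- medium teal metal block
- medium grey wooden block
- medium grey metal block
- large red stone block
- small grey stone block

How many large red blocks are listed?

3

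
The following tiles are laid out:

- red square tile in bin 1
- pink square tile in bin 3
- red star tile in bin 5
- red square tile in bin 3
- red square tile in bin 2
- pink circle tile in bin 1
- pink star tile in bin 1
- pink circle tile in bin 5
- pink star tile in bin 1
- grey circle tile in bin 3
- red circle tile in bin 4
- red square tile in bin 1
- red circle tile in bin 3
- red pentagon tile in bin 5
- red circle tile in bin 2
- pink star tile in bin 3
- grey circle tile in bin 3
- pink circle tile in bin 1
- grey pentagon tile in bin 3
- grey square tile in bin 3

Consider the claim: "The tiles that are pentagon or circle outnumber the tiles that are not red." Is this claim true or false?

False

|tiles that are pentagon or circle| = 10.
|tiles that are not red| = 11.
The claim requires 10 > 11, which does not hold.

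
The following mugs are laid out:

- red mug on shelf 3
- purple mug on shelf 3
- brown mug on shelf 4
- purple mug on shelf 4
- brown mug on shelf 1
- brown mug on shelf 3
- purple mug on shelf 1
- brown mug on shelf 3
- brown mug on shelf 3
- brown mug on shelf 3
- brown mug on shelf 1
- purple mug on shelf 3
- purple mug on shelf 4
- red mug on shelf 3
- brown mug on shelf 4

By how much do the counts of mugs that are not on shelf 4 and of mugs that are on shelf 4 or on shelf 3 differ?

1

mugs that are not on shelf 4: 11. mugs on shelf 4 or on shelf 3: 12.
|11 − 12| = 12 − 11 = 1.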